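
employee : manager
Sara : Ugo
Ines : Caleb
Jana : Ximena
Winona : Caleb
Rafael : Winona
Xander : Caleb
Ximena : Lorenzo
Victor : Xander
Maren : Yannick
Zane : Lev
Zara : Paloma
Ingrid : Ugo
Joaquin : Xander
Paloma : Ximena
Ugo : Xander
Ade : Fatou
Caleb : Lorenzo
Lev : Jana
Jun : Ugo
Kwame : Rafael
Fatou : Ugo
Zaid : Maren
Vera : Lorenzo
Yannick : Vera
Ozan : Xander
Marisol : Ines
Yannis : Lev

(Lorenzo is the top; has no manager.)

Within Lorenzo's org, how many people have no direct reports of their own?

13

The people in Lorenzo's organization with no one reporting to them are Zaid, Zane, Yannis, Zara, Marisol, Kwame, Ozan, Joaquin, Sara, Jun, Ingrid, Ade, Victor. That is 13.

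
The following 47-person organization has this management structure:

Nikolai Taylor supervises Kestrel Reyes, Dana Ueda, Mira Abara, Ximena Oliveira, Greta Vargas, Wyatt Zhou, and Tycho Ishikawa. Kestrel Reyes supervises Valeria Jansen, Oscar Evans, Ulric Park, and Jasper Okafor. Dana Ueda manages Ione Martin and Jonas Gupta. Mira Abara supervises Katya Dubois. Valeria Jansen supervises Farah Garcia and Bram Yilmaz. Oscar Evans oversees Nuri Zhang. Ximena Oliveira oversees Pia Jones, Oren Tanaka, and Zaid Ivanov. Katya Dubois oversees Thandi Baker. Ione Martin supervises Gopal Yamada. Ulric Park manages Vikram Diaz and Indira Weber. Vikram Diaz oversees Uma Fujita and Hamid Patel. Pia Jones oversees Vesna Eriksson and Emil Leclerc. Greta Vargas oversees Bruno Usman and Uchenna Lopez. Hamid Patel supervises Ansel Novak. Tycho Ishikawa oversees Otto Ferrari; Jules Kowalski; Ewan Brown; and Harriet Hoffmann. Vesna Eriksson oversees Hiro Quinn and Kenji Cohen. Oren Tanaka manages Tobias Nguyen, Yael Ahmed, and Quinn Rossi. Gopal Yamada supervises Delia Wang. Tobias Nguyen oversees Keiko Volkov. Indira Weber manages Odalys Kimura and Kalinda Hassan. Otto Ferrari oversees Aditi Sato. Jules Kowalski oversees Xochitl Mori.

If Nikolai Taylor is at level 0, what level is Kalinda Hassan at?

Chain from Kalinda Hassan up to Nikolai Taylor: Kalinda Hassan → Indira Weber → Ulric Park → Kestrel Reyes → Nikolai Taylor. That is 4 steps up, so Kalinda Hassan is 4 levels below Nikolai Taylor.

4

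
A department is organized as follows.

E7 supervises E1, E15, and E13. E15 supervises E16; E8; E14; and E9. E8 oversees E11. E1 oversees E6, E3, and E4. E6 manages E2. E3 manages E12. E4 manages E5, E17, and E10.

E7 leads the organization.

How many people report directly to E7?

3

E7 directly manages E15, E1, E13. That is 3 direct reports.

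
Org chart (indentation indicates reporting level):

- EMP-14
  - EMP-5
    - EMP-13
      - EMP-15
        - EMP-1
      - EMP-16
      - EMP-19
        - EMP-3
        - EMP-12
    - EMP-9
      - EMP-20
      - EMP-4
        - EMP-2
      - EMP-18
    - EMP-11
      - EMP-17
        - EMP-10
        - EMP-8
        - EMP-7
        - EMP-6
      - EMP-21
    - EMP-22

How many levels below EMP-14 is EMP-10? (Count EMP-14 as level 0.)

Chain from EMP-10 up to EMP-14: EMP-10 → EMP-17 → EMP-11 → EMP-5 → EMP-14. That is 4 steps up, so EMP-10 is 4 levels below EMP-14.

4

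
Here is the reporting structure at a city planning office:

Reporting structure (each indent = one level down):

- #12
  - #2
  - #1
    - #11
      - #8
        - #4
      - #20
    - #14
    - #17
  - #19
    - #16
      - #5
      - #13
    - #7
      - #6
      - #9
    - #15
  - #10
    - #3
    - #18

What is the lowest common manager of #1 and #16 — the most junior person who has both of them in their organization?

#12

#1's chain of managers is #12. #16's chain of managers is #19, #12. The first manager that appears in both chains is #12.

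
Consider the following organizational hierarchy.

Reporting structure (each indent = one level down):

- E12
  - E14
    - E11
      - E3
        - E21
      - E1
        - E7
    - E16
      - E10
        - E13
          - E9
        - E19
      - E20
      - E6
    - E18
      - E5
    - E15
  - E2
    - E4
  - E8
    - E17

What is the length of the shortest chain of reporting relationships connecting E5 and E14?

E5 is in E14's organization: the chain from E5 up to E14 is E5 → E18 → E14, which is 2 links.

2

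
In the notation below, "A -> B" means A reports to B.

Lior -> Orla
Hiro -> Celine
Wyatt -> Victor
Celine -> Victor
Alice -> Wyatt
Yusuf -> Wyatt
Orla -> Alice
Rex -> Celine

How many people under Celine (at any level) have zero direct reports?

The people in Celine's organization with no one reporting to them are Hiro, Rex. That is 2.

2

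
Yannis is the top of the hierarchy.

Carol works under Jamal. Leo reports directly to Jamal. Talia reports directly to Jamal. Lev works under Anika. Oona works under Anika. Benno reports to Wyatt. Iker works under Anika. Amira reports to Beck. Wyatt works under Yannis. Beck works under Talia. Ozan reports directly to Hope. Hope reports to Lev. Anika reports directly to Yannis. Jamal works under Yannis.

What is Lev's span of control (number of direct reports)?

1

Lev directly manages Hope. That is 1 direct report.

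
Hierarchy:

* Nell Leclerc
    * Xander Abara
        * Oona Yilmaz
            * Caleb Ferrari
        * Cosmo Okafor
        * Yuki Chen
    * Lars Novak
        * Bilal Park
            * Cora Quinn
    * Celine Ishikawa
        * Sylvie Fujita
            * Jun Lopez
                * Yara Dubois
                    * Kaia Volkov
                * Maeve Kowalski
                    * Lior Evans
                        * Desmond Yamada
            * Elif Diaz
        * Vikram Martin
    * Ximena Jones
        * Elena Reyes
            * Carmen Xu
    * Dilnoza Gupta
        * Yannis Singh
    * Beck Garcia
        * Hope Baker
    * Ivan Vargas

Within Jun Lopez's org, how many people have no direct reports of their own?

2

The people in Jun Lopez's organization with no one reporting to them are Desmond Yamada, Kaia Volkov. That is 2.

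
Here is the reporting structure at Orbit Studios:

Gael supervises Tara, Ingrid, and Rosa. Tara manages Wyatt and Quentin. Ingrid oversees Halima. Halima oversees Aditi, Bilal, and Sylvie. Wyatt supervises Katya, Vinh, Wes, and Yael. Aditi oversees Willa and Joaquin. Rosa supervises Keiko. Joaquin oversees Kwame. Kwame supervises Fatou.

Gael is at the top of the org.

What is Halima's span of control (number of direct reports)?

3

Halima directly manages Aditi, Bilal, Sylvie. That is 3 direct reports.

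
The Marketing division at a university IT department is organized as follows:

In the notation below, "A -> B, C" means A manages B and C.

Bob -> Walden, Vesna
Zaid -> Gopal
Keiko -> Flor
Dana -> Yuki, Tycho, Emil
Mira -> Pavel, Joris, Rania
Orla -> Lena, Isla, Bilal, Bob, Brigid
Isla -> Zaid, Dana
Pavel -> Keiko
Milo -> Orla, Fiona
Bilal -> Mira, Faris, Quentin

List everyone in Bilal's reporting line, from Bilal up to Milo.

Bilal -> Orla -> Milo

Bilal reports to Orla. Orla reports to Milo. Milo is at the top.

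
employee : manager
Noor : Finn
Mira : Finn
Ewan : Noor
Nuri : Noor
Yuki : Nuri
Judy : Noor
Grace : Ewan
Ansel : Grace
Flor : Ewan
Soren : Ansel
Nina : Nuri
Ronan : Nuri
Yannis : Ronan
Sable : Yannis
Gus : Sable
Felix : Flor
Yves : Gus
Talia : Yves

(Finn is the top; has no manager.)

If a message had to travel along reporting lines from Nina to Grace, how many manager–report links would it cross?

4

Nina is 2 levels below Noor, and Grace is 2 levels below Noor (their lowest common manager). The shortest path runs up from Nina to Noor and back down to Grace: 2 + 2 = 4 links.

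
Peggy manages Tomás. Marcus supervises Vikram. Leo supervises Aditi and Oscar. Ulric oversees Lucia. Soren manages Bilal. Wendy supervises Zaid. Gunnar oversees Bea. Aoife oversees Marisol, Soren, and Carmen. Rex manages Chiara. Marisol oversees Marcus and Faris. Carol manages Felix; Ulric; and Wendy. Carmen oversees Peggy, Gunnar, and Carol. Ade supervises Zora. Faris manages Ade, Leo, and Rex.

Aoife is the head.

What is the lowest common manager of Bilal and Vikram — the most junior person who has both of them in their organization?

Aoife

Bilal's chain of managers is Soren, Aoife. Vikram's chain of managers is Marcus, Marisol, Aoife. The first manager that appears in both chains is Aoife.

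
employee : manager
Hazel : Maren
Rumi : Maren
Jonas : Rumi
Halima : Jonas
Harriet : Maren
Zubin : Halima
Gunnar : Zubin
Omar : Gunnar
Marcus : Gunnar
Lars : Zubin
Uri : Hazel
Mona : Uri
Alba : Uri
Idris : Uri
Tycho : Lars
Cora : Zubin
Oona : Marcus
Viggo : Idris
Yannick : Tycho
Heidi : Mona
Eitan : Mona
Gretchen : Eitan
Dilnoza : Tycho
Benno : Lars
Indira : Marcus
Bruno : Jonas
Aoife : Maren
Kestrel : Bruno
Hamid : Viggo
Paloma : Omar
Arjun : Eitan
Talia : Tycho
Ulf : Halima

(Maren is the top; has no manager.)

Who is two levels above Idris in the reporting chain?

Idris reports to Uri, and Uri reports to Hazel. So Idris's skip-level manager is Hazel.

Hazel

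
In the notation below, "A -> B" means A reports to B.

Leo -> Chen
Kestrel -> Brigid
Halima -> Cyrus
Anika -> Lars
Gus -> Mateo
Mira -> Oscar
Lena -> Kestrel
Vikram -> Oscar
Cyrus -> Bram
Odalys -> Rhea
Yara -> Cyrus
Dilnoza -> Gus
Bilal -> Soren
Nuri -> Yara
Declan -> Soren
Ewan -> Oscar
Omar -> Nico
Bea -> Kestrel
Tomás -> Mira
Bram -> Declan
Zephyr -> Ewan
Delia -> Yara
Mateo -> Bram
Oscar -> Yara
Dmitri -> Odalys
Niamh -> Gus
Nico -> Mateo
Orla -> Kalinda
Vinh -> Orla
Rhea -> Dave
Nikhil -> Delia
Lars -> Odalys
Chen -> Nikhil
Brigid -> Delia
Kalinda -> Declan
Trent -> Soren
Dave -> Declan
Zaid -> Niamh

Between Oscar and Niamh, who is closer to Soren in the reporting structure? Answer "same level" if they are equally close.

Both Oscar and Niamh are 5 levels below Soren.

same level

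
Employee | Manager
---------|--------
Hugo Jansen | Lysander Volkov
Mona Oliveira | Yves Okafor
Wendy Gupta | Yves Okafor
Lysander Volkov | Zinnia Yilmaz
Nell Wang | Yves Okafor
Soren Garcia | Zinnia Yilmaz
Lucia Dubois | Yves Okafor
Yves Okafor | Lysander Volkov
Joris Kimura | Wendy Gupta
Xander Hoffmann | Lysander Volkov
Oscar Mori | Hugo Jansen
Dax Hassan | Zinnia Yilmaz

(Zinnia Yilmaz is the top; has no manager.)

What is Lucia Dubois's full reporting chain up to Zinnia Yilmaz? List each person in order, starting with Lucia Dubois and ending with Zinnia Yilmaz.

Lucia Dubois reports to Yves Okafor. Yves Okafor reports to Lysander Volkov. Lysander Volkov reports to Zinnia Yilmaz. Zinnia Yilmaz is at the top.

Lucia Dubois -> Yves Okafor -> Lysander Volkov -> Zinnia Yilmaz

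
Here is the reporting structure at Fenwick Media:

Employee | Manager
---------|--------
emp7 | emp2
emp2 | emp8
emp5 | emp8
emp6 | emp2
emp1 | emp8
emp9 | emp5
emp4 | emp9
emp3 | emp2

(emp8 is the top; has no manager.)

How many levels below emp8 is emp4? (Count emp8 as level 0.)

3

Chain from emp4 up to emp8: emp4 → emp9 → emp5 → emp8. That is 3 steps up, so emp4 is 3 levels below emp8.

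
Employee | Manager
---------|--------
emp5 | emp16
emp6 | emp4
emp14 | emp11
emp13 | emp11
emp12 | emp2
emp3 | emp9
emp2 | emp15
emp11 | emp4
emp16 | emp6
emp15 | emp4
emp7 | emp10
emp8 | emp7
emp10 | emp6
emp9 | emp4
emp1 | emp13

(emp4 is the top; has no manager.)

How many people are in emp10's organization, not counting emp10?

emp10 directly manages emp7. Under emp7: emp8 (1). That's 2 in total.

2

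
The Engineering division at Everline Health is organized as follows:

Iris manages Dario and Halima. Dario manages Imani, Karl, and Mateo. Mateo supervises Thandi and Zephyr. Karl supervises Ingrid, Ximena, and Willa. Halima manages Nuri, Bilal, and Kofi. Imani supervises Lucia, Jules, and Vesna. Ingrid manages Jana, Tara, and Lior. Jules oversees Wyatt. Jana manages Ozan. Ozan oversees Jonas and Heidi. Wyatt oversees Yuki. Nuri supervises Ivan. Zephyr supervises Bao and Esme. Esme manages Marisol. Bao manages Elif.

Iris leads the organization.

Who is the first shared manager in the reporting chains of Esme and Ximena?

Dario

Esme's chain of managers is Zephyr, Mateo, Dario, Iris. Ximena's chain of managers is Karl, Dario, Iris. The first manager that appears in both chains is Dario.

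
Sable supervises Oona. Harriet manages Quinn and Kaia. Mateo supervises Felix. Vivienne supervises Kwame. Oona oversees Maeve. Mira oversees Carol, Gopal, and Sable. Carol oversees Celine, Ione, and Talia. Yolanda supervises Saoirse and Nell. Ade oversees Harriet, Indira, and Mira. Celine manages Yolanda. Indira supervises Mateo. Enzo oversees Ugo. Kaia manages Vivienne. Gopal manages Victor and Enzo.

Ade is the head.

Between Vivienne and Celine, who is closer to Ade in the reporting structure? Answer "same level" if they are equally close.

same level

Both Vivienne and Celine are 3 levels below Ade.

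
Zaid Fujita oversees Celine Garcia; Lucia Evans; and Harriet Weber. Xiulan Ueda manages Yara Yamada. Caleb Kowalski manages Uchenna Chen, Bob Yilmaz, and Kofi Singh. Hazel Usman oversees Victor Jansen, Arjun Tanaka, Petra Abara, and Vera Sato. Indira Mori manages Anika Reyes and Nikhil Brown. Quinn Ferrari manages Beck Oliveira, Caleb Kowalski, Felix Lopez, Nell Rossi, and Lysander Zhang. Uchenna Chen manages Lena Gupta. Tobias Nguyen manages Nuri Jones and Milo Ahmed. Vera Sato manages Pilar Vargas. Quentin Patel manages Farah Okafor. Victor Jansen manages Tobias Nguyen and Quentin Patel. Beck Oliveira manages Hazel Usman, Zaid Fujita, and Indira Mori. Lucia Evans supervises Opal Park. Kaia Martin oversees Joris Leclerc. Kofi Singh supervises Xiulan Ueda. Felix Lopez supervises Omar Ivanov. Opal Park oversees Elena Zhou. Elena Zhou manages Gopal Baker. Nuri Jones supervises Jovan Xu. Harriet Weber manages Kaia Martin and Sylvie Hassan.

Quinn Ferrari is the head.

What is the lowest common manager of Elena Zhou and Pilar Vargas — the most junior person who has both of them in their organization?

Elena Zhou's chain of managers is Opal Park, Lucia Evans, Zaid Fujita, Beck Oliveira, Quinn Ferrari. Pilar Vargas's chain of managers is Vera Sato, Hazel Usman, Beck Oliveira, Quinn Ferrari. The first manager that appears in both chains is Beck Oliveira.

Beck Oliveira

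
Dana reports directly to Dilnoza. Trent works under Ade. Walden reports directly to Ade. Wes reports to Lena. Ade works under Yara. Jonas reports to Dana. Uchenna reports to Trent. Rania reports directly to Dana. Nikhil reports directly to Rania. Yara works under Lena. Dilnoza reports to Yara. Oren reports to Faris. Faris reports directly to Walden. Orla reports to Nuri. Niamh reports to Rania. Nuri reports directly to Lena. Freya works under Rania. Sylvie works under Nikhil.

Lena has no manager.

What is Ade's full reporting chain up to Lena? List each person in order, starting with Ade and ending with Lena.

Ade -> Yara -> Lena

Ade reports to Yara. Yara reports to Lena. Lena is at the top.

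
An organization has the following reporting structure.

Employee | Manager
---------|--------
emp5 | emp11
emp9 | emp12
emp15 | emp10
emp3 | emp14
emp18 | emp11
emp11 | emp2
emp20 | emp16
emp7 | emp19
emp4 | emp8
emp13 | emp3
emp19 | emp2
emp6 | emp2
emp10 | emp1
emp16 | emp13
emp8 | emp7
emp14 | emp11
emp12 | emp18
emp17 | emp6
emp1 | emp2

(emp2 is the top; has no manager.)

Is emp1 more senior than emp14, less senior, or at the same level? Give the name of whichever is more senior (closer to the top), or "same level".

emp1

emp1 is 1 level below emp2; emp14 is 2. emp1 is higher.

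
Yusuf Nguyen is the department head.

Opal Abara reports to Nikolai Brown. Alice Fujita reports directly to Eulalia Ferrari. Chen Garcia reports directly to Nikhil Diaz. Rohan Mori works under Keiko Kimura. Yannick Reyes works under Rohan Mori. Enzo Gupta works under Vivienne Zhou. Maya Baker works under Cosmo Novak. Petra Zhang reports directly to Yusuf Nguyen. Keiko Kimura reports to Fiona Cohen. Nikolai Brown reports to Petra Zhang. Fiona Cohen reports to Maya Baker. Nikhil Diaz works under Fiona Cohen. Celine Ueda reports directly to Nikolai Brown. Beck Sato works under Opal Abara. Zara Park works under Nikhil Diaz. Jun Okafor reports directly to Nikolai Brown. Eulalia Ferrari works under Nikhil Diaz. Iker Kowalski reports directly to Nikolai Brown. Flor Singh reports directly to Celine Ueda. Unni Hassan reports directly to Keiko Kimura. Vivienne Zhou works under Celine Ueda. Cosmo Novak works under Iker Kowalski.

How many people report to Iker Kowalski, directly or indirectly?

12

Iker Kowalski directly manages Cosmo Novak. Under Cosmo Novak: Maya Baker, Fiona Cohen, Nikhil Diaz, Eulalia Ferrari, Alice Fujita, Chen Garcia, Zara Park, Keiko Kimura, Unni Hassan, Rohan Mori, Yannick Reyes (11). That's 12 in total.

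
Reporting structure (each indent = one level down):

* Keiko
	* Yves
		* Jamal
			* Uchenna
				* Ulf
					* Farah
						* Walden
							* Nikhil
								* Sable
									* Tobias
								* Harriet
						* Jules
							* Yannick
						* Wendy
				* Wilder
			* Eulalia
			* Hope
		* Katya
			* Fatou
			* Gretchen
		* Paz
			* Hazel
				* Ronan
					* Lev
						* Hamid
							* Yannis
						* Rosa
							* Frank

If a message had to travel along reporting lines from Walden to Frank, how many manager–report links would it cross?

11

Walden is 5 levels below Yves, and Frank is 6 levels below Yves (their lowest common manager). The shortest path runs up from Walden to Yves and back down to Frank: 5 + 6 = 11 links.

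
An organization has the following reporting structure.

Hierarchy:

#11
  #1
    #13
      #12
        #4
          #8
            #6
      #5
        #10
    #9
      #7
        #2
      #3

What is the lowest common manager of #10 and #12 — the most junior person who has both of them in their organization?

#10's chain of managers is #5, #13, #1, #11. #12's chain of managers is #13, #1, #11. The first manager that appears in both chains is #13.

#13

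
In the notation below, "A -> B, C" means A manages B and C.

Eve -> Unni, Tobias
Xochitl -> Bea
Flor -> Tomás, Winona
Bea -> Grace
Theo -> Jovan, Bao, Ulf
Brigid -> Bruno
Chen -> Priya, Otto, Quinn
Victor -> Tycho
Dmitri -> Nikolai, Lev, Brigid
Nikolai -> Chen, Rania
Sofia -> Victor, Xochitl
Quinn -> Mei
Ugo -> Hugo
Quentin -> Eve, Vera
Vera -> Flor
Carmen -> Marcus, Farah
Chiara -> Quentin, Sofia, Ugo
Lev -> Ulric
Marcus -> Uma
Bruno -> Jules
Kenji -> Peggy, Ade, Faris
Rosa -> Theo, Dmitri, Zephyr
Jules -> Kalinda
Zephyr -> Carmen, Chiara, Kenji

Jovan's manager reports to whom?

Rosa

Jovan reports to Theo, and Theo reports to Rosa. So Jovan's skip-level manager is Rosa.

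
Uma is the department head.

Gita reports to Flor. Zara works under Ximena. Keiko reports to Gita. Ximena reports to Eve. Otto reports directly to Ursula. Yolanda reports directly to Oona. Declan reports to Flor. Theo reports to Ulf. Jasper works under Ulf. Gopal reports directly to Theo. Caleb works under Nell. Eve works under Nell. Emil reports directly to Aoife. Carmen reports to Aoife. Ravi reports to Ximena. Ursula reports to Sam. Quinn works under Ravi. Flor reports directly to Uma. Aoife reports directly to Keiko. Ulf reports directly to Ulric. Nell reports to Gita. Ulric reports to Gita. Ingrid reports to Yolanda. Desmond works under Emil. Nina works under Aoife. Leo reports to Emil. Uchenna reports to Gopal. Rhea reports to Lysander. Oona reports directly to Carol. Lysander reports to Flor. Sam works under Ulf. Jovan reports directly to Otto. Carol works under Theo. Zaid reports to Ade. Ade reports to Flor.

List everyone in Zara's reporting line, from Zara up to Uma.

Zara -> Ximena -> Eve -> Nell -> Gita -> Flor -> Uma

Zara reports to Ximena. Ximena reports to Eve. Eve reports to Nell. Nell reports to Gita. Gita reports to Flor. Flor reports to Uma. Uma is at the top.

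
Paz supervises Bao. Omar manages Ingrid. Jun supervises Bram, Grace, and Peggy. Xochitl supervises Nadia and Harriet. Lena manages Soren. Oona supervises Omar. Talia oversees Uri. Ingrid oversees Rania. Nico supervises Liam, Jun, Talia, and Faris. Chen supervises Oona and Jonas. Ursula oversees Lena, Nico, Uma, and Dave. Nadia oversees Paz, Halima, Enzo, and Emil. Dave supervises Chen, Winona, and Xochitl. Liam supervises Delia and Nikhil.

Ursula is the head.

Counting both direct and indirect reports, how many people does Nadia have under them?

5

Nadia directly manages Paz, Halima, Enzo, Emil. Under Paz: Bao (1). Halima has no reports. Enzo has no reports. Emil has no reports. So Nadia's organization is 4 direct reports plus everyone under them: 2 + 1 + 1 + 1 = 5.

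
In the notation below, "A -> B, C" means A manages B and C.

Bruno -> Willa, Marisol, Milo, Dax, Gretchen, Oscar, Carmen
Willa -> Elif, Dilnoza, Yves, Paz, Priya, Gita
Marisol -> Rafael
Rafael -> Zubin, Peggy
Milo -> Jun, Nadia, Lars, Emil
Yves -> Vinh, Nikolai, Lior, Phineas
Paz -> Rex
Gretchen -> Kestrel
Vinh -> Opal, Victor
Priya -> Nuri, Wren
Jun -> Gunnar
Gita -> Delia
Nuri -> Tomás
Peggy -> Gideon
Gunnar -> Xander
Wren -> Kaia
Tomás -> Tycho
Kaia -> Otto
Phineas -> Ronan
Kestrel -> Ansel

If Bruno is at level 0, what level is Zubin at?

3

Chain from Zubin up to Bruno: Zubin → Rafael → Marisol → Bruno. That is 3 steps up, so Zubin is 3 levels below Bruno.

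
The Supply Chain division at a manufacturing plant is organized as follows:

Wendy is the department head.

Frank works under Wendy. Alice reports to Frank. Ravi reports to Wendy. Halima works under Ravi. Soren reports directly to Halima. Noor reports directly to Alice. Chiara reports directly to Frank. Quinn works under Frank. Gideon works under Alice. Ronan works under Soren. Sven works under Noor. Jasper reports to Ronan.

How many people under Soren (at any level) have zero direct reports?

1

The only person in Soren's organization with no one reporting to them is Jasper. That is 1.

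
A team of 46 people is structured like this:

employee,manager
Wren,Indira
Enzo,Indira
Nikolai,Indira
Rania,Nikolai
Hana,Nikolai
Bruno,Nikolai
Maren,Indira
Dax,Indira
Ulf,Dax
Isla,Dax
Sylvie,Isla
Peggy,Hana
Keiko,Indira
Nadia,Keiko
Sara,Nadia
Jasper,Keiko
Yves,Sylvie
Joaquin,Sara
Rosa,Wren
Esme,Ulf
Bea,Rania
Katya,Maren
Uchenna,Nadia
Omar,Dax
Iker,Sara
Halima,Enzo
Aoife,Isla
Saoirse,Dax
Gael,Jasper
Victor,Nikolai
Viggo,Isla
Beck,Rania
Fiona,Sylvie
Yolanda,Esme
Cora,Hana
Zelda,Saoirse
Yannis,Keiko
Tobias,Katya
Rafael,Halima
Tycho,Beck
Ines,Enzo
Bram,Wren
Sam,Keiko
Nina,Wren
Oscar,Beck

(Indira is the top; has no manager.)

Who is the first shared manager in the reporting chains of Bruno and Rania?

Nikolai

Bruno's chain of managers is Nikolai, Indira. Rania's chain of managers is Nikolai, Indira. The first manager that appears in both chains is Nikolai.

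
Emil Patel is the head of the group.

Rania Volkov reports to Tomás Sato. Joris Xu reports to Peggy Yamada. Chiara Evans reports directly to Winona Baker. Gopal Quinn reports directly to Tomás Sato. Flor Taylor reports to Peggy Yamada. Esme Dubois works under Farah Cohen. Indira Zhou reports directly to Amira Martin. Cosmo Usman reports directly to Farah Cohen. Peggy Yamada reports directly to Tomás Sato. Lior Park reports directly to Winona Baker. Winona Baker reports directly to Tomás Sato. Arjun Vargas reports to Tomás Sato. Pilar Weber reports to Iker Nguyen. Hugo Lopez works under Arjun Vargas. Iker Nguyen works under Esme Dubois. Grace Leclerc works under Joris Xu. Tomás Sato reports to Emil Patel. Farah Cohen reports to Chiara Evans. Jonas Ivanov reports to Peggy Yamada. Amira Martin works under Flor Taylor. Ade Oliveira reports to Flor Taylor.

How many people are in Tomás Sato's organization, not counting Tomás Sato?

Tomás Sato directly manages Peggy Yamada, Winona Baker, Arjun Vargas, Rania Volkov, Gopal Quinn. Under Peggy Yamada: Jonas Ivanov, Flor Taylor, Ade Oliveira, Amira Martin, Indira Zhou, Joris Xu, Grace Leclerc (7). Under Winona Baker: Lior Park, Chiara Evans, Farah Cohen, Cosmo Usman, Esme Dubois, Iker Nguyen, Pilar Weber (7). Under Arjun Vargas: Hugo Lopez (1). Rania Volkov has no reports. Gopal Quinn has no reports. So Tomás Sato's organization is 5 direct reports plus everyone under them: 8 + 8 + 2 + 1 + 1 = 20.

20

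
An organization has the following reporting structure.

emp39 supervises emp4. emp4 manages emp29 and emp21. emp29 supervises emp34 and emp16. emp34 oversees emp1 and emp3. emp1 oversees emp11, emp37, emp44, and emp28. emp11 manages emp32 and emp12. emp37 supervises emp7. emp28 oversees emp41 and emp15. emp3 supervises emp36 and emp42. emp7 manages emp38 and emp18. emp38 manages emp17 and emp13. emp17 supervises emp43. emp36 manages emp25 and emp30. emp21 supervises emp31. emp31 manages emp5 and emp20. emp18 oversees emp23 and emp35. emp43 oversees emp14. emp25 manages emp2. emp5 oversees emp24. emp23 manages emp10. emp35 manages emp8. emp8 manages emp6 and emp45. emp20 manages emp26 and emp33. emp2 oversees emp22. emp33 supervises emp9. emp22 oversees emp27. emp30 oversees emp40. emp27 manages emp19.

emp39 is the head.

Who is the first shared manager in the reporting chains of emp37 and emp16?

emp37's chain of managers is emp1, emp34, emp29, emp4, emp39. emp16's chain of managers is emp29, emp4, emp39. The first manager that appears in both chains is emp29.

emp29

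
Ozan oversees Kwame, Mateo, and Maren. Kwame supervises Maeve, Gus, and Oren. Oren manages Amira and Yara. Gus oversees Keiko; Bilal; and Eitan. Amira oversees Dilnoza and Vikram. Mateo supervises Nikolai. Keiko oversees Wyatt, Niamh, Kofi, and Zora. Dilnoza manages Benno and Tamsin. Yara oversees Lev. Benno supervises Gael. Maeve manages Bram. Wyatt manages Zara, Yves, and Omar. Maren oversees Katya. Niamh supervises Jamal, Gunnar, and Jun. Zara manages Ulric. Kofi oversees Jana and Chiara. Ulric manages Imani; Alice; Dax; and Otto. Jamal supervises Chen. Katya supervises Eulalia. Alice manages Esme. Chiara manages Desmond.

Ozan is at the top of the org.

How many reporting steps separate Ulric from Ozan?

6

Chain from Ulric up to Ozan: Ulric → Zara → Wyatt → Keiko → Gus → Kwame → Ozan. That is 6 steps up, so Ulric is 6 levels below Ozan.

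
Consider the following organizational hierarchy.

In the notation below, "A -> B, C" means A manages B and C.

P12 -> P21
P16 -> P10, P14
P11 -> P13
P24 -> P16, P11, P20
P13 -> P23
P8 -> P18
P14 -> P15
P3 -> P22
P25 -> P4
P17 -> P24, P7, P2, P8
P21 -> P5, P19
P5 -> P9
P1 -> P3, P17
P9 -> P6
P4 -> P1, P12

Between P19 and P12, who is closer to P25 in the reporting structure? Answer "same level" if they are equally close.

P12

P19 is 4 levels below P25; P12 is 2. P12 is higher.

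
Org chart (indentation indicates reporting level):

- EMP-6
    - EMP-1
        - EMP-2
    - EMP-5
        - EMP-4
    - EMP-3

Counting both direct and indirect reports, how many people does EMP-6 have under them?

5

EMP-6 directly manages EMP-1, EMP-5, EMP-3. Under EMP-1: EMP-2 (1). Under EMP-5: EMP-4 (1). EMP-3 has no reports. So EMP-6's organization is 3 direct reports plus everyone under them: 2 + 2 + 1 = 5.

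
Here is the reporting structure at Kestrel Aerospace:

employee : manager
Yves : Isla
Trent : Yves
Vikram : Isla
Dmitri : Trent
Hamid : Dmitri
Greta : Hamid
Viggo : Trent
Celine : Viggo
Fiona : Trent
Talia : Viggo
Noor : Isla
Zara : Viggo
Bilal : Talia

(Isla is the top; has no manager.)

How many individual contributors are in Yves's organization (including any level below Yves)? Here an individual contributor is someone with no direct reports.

5

The people in Yves's organization with no one reporting to them are Fiona, Zara, Bilal, Celine, Greta. That is 5.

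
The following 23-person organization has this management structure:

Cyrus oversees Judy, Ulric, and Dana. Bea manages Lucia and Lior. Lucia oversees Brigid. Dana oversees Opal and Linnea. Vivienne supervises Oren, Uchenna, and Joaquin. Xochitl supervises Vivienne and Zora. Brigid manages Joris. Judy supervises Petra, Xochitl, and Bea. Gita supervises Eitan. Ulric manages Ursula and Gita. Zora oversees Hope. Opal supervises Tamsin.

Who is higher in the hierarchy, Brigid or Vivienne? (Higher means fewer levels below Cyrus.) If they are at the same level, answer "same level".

Vivienne

Brigid is 4 levels below Cyrus; Vivienne is 3. Vivienne is higher.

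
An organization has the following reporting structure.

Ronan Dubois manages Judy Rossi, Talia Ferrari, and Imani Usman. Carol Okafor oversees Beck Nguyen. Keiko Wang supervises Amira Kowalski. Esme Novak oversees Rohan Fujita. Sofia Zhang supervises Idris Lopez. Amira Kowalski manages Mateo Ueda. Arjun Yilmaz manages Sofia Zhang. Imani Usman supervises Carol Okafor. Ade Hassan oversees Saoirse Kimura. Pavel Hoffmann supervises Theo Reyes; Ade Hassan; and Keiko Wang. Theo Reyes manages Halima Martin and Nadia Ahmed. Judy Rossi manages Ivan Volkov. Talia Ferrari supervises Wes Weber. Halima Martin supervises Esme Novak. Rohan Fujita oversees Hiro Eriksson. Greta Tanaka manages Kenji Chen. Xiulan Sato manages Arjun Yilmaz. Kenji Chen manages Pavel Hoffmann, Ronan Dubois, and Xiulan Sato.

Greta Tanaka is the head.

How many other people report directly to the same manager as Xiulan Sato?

2

Xiulan Sato reports to Kenji Chen. Kenji Chen's other direct reports are Pavel Hoffmann, Ronan Dubois — 2 peers.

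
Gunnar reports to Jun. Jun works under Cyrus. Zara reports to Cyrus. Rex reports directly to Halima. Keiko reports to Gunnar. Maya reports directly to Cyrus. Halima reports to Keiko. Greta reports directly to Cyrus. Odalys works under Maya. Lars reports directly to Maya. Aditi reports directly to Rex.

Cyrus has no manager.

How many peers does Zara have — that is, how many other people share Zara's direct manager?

3

Zara reports to Cyrus. Cyrus's other direct reports are Jun, Greta, Maya — 3 peers.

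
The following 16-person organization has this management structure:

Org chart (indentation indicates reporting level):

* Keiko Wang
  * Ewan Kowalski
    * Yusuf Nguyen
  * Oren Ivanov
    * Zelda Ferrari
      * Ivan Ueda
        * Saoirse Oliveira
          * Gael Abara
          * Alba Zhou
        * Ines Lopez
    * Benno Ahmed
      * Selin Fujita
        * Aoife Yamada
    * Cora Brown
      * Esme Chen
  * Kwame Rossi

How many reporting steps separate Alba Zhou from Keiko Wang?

Chain from Alba Zhou up to Keiko Wang: Alba Zhou → Saoirse Oliveira → Ivan Ueda → Zelda Ferrari → Oren Ivanov → Keiko Wang. That is 5 steps up, so Alba Zhou is 5 levels below Keiko Wang.

5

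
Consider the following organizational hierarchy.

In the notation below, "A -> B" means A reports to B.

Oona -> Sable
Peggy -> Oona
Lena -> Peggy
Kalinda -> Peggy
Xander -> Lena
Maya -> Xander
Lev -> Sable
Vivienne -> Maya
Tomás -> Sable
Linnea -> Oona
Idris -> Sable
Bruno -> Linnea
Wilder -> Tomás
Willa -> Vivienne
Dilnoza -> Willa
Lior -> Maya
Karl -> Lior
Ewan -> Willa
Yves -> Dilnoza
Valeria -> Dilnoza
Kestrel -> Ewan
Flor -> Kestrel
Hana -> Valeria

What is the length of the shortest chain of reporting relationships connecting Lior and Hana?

Lior is 1 level below Maya, and Hana is 5 levels below Maya (their lowest common manager). The shortest path runs up from Lior to Maya and back down to Hana: 1 + 5 = 6 links.

6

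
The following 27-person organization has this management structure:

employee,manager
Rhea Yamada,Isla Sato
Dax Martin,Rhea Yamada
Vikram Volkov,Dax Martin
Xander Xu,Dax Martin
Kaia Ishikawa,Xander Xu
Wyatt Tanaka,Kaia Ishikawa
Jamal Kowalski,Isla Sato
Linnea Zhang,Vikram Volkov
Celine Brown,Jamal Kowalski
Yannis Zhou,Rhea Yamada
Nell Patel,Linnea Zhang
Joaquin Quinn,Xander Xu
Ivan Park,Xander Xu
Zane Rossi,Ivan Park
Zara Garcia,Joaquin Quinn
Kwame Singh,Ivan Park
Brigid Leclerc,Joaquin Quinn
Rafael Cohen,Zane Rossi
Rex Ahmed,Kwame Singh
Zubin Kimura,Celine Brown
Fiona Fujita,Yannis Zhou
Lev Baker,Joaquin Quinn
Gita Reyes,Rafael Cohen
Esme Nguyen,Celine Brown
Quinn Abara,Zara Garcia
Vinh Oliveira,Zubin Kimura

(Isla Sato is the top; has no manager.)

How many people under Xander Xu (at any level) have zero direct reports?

6

The people in Xander Xu's organization with no one reporting to them are Rex Ahmed, Gita Reyes, Lev Baker, Brigid Leclerc, Quinn Abara, Wyatt Tanaka. That is 6.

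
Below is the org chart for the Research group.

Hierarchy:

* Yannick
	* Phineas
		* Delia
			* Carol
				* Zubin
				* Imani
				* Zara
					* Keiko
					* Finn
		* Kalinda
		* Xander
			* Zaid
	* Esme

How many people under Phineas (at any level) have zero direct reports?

6

The people in Phineas's organization with no one reporting to them are Zaid, Kalinda, Finn, Keiko, Imani, Zubin. That is 6.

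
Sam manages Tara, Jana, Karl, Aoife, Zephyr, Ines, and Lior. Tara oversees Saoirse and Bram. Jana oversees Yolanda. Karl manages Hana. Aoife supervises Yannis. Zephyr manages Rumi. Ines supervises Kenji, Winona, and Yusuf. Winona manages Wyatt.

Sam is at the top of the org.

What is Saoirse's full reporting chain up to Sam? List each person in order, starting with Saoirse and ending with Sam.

Saoirse reports to Tara. Tara reports to Sam. Sam is at the top.

Saoirse -> Tara -> Sam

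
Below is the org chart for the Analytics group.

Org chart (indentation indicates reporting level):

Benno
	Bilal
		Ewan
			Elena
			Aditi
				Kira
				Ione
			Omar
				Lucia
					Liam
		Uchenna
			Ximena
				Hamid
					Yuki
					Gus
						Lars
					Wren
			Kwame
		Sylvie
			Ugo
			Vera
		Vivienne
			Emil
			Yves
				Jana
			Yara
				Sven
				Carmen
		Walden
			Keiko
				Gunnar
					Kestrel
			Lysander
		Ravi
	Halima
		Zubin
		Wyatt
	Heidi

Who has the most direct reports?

Bilal

Direct-report counts: Benno has 3; Halima has 2; Bilal has 6; Walden has 2; Keiko has 1; Gunnar has 1; Vivienne has 3; Yara has 2; Yves has 1; Sylvie has 2; Uchenna has 2; Ximena has 1; Hamid has 3; Gus has 1; Ewan has 3; Omar has 1; Lucia has 1; Aditi has 2. The largest is 6, held by Bilal.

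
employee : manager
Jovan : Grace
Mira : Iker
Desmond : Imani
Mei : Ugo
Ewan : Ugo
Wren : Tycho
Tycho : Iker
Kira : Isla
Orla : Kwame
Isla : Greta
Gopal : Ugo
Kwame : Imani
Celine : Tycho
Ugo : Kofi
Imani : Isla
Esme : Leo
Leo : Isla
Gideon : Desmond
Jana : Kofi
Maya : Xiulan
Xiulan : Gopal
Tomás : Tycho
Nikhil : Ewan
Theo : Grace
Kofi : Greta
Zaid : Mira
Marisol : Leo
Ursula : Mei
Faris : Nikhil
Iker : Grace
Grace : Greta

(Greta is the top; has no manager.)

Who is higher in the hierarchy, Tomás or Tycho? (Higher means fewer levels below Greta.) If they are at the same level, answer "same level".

Tycho

Tomás is 4 levels below Greta; Tycho is 3. Tycho is higher.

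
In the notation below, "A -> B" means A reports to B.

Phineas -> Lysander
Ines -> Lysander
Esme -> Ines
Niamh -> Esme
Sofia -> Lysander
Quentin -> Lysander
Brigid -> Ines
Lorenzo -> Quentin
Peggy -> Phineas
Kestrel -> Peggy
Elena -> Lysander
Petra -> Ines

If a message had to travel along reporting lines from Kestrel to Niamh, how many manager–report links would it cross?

6

Kestrel is 3 levels below Lysander, and Niamh is 3 levels below Lysander (their lowest common manager). The shortest path runs up from Kestrel to Lysander and back down to Niamh: 3 + 3 = 6 links.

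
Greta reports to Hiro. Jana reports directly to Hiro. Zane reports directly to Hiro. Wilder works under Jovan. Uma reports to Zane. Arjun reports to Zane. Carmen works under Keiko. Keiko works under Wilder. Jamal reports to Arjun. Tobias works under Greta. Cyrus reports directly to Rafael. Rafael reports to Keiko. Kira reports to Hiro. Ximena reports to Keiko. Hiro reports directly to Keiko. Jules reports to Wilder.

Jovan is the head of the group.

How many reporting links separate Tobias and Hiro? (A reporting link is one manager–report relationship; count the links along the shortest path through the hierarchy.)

2

Tobias is in Hiro's organization: the chain from Tobias up to Hiro is Tobias → Greta → Hiro, which is 2 links.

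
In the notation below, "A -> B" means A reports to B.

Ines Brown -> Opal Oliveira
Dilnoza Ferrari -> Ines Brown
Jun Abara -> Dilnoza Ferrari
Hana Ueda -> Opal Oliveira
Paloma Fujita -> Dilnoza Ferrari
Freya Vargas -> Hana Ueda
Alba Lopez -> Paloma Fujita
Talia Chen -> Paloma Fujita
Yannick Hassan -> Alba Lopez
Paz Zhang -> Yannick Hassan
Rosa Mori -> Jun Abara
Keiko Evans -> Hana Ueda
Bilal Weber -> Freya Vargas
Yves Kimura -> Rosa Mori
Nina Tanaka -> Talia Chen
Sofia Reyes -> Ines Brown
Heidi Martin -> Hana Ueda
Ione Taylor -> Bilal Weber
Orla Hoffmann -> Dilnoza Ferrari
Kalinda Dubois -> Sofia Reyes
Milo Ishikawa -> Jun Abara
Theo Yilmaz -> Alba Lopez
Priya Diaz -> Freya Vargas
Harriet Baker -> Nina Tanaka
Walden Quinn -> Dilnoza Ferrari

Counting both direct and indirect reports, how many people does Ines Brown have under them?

17

Ines Brown directly manages Dilnoza Ferrari, Sofia Reyes. Under Dilnoza Ferrari: Walden Quinn, Orla Hoffmann, Paloma Fujita, Talia Chen, Nina Tanaka, Harriet Baker, Alba Lopez, Theo Yilmaz, Yannick Hassan, Paz Zhang, Jun Abara, Milo Ishikawa, Rosa Mori, Yves Kimura (14). Under Sofia Reyes: Kalinda Dubois (1). So Ines Brown's organization is 2 direct reports plus everyone under them: 15 + 2 = 17.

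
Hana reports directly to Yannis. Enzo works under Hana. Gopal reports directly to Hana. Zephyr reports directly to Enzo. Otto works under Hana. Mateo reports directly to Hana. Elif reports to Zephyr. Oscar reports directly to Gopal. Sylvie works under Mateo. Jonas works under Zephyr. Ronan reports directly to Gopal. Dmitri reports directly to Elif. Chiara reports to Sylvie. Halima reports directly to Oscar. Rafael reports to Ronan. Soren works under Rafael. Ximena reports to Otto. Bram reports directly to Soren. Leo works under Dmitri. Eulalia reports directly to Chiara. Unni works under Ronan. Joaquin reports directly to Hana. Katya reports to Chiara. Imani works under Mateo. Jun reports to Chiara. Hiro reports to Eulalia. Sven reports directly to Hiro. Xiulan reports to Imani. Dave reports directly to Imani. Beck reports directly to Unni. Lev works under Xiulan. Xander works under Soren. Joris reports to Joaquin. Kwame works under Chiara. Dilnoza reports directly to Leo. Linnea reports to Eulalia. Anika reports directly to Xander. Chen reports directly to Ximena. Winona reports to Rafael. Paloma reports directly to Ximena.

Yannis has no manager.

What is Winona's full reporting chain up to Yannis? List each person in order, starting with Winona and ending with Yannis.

Winona reports to Rafael. Rafael reports to Ronan. Ronan reports to Gopal. Gopal reports to Hana. Hana reports to Yannis. Yannis is at the top.

Winona -> Rafael -> Ronan -> Gopal -> Hana -> Yannis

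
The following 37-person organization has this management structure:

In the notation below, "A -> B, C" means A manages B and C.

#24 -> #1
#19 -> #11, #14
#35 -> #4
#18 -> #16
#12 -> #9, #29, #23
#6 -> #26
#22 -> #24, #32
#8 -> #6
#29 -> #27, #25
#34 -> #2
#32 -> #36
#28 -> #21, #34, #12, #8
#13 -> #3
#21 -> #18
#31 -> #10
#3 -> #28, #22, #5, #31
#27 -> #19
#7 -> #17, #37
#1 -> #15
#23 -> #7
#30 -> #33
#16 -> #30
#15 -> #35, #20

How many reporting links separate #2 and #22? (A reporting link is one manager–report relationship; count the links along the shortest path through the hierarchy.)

4

#2 is 3 levels below #3, and #22 is 1 level below #3 (their lowest common manager). The shortest path runs up from #2 to #3 and back down to #22: 3 + 1 = 4 links.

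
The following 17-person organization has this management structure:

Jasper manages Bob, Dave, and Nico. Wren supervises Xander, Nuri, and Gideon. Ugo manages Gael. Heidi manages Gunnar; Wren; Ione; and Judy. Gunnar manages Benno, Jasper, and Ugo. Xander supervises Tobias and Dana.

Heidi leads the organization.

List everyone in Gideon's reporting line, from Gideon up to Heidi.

Gideon reports to Wren. Wren reports to Heidi. Heidi is at the top.

Gideon -> Wren -> Heidi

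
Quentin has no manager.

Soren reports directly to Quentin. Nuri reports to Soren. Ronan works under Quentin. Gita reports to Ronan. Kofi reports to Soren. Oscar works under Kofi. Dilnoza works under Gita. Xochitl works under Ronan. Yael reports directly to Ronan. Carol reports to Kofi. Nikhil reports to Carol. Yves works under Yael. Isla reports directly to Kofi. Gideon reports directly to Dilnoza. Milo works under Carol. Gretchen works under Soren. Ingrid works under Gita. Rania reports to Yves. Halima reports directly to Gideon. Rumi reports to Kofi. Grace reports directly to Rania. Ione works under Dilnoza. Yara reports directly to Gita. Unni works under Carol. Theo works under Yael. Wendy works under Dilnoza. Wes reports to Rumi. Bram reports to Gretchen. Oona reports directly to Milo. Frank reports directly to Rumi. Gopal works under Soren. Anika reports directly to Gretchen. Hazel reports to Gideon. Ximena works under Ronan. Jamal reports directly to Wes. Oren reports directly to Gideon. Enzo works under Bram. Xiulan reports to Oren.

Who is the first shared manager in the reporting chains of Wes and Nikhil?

Kofi

Wes's chain of managers is Rumi, Kofi, Soren, Quentin. Nikhil's chain of managers is Carol, Kofi, Soren, Quentin. The first manager that appears in both chains is Kofi.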